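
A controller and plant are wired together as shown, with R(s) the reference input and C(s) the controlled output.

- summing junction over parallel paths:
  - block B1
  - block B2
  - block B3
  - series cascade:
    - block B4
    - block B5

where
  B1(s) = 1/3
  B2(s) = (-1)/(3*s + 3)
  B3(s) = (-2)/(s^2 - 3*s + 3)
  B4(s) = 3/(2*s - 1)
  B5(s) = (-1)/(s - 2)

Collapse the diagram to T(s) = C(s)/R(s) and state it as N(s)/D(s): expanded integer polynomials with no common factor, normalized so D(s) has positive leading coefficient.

First reduce the diagram to T(s).

(1) cascade B4, B5 = (-3)/(2*s^2 - 5*s + 2)
(2) reduce the parallel group B1, B2, B3, (B4*B5), which is the overall transfer function T(s) = C(s)/R(s) in lowest terms

Answer: (2*s^5 - 11*s^4 + 2*s^3 + 15*s^2 + 24*s - 39)/(6*s^5 - 27*s^4 + 36*s^3 + 6*s^2 - 45*s + 18)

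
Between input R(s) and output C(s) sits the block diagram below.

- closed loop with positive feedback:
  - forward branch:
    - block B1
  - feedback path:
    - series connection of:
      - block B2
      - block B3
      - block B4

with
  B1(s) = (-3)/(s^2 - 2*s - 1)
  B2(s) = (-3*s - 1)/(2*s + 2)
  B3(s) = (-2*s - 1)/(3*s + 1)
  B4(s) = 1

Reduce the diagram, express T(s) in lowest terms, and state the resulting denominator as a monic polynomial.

First reduce the diagram to T(s).

[1] combine B2, B3, B4 in series = (2*s + 1)/(2*s + 2)
[2] apply the feedback formula to B1, (B2*B3*B4) = (-6*s - 6)/(2*s^3 - 2*s^2 + 1)
That last expression is T(s), already simplified. Scaling its denominator by 1/2 (the reciprocal of the leading coefficient) yields the monic denominator.

Answer: s^3 - s^2 + 1/2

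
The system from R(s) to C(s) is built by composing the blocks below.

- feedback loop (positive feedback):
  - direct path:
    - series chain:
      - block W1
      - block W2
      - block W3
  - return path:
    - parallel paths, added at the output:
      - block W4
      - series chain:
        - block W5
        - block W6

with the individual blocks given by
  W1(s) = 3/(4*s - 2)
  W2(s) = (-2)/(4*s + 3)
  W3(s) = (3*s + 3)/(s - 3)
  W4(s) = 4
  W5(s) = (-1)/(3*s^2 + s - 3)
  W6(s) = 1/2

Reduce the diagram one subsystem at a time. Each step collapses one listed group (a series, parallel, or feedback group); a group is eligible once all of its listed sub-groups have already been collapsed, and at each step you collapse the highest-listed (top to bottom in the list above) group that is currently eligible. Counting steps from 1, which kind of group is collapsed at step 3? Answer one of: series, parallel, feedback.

(1) cascade W1, W2, W3
(2) reduce the series chain W5, W6
(3) combine W4, (W5*W6) in parallel
(4) apply the feedback formula to (W1*W2*W3), (W4+(W5*W6))
At step 3 the group reduced is parallel.

Answer: parallel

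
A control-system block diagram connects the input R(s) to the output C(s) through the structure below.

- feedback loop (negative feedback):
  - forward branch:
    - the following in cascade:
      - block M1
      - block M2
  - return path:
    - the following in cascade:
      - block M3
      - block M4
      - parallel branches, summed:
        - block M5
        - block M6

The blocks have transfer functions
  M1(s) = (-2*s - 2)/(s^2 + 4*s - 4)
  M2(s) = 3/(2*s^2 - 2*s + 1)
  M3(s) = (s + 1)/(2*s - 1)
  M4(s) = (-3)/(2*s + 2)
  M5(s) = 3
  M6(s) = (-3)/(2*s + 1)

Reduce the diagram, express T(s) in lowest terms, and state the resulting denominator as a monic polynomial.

Step 1. multiply M1, M2 (series); result (-6*s - 6)/(2*s^4 + 6*s^3 - 15*s^2 + 12*s - 4)
Step 2. sum the parallel branches M5, M6; result (6*s)/(2*s + 1)
Step 3. series reduction of M3, M4, (M5+M6); result (-9*s)/(4*s^2 - 1)
Step 4. close the feedback loop around (M1*M2), (M3*M4*(M5+M6)); result (-24*s^3 - 24*s^2 + 6*s + 6)/(8*s^6 + 24*s^5 - 62*s^4 + 42*s^3 + 53*s^2 + 42*s + 4)
No further cancellation is possible in the step-4 result, so that is T(s). Its denominator becomes monic after dividing by the leading coefficient 8.

Hence the answer: s^6 + 3*s^5 - 31*s^4/4 + 21*s^3/4 + 53*s^2/8 + 21*s/4 + 1/2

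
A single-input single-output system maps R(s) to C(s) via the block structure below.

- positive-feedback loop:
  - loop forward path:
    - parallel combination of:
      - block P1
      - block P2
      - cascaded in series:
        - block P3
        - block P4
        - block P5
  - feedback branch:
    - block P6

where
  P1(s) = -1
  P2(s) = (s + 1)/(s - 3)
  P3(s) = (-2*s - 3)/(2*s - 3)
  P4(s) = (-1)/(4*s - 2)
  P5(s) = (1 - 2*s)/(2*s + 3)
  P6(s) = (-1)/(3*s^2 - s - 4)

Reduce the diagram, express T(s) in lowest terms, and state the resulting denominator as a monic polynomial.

Step 1 - multiply P3, P4, P5 (series) gives (-1)/(4*s - 6)
Step 2 - combine P1, P2, (P3*P4*P5) in parallel gives (15*s - 21)/(4*s^2 - 18*s + 18)
Step 3 - close the feedback loop around (P1+P2+(P3*P4*P5)), P6 gives (45*s^3 - 78*s^2 - 39*s + 84)/(12*s^4 - 58*s^3 + 56*s^2 + 69*s - 93)
That last expression is T(s), already simplified. Scaling its denominator by 1/12 (the reciprocal of the leading coefficient) yields the monic denominator.

Final answer: s^4 - 29*s^3/6 + 14*s^2/3 + 23*s/4 - 31/4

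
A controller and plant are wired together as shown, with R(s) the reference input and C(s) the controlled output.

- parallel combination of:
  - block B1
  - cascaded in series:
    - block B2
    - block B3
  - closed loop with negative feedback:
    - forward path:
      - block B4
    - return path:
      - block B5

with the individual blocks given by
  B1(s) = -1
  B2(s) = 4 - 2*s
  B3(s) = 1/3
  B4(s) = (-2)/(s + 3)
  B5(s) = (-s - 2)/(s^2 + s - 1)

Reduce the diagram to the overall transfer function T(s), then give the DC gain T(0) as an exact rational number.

The answer is 7/3.

Reasoning:
(1) multiply B2, B3 (series) -> 4/3 - 2*s/3
(2) close the feedback loop around B4, B5 -> (-2*s^2 - 2*s + 2)/(s^3 + 4*s^2 + 4*s + 1)
(3) reduce the parallel group B1, (B2*B3), [B4/(1+B4*B5)] -> (-2*s^4 - 7*s^3 - 10*s^2 - 4*s + 7)/(3*s^3 + 12*s^2 + 12*s + 3)
The step-3 result is T(s). Setting s = 0: T(0) = 7/3.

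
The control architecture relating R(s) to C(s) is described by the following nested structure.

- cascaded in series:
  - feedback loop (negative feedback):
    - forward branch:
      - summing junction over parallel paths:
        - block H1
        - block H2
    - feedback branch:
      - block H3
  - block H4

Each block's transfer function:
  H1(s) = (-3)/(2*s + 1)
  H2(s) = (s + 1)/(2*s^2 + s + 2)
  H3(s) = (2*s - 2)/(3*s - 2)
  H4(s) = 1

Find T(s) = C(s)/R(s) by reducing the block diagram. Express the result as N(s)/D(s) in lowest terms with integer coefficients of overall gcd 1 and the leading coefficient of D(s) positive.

Reducing step by step:

Step 1. reduce the parallel group H1, H2 -> (-4*s^2 - 5)/(4*s^3 + 4*s^2 + 5*s + 2)
Step 2. reduce the feedback loop with forward (H1+H2) and return H3 -> (-12*s^3 + 8*s^2 - 15*s + 10)/(12*s^4 - 4*s^3 + 15*s^2 - 14*s + 6)
Step 3. combine [(H1+H2)/(1+(H1+H2)*H3)], H4 in series, which is the overall transfer function T(s) = C(s)/R(s) in lowest terms

Answer: (-12*s^3 + 8*s^2 - 15*s + 10)/(12*s^4 - 4*s^3 + 15*s^2 - 14*s + 6)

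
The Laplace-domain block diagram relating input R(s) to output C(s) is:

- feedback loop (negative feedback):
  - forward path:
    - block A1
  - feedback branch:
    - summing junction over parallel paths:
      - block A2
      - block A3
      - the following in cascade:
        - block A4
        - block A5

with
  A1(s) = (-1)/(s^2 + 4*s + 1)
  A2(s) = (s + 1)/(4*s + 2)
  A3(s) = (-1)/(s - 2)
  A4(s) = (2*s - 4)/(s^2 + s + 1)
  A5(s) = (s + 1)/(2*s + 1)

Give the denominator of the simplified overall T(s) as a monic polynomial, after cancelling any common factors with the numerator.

Answer: s^6 + 7*s^5/2 - 11*s^4/4 - 9*s^3 - 15*s^2/2 - 17*s/4 - 4

Working:
Step 1: series reduction of A4, A5 gives (2*s^2 - 2*s - 4)/(2*s^3 + 3*s^2 + 3*s + 1)
Step 2: sum the parallel branches A2, A3, (A4*A5) gives (s^4 - 20*s^2 - 9*s + 12)/(4*s^4 - 2*s^3 - 6*s^2 - 10*s - 4)
Step 3: reduce the feedback loop with forward A1 and return (A2+A3+(A4*A5)) gives (-4*s^4 + 2*s^3 + 6*s^2 + 10*s + 4)/(4*s^6 + 14*s^5 - 11*s^4 - 36*s^3 - 30*s^2 - 17*s - 16)
Step 3 gives the fully reduced T(s), with no common factor left to cancel. The denominator's leading coefficient is 4, so divide each of its coefficients by 4 to get the monic form.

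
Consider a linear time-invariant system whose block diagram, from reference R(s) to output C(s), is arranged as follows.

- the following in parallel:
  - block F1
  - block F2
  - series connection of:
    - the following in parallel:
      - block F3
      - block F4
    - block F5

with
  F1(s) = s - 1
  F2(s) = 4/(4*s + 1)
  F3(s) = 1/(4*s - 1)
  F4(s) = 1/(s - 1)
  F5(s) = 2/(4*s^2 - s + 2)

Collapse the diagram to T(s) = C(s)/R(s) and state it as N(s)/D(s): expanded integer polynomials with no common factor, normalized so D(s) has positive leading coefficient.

Step 1: reduce the parallel group F3, F4: (5*s - 2)/(4*s^2 - 5*s + 1)
Step 2: reduce the series chain (F3+F4), F5: (10*s - 4)/(16*s^4 - 24*s^3 + 17*s^2 - 11*s + 2)
Step 3: add F1, F2, ((F3+F4)*F5) (parallel): this yields T(s), and no further normalization is needed

Final answer: (64*s^6 - 144*s^5 + 188*s^4 - 167*s^3 + 132*s^2 - 45*s + 2)/(64*s^5 - 80*s^4 + 44*s^3 - 27*s^2 - 3*s + 2)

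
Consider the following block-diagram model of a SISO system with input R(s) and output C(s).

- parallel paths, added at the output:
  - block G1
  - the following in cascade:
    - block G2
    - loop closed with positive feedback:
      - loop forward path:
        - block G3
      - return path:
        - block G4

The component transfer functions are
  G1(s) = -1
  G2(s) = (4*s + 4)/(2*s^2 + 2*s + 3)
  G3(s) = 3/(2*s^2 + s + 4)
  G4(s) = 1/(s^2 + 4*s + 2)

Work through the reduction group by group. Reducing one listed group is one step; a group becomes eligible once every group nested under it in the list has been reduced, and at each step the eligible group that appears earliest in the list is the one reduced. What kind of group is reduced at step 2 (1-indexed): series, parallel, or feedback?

Reducing step by step:

Step 1: reduce the feedback loop with forward G3 and return G4
Step 2: series reduction of G2, [G3/(1-G3*G4)]
Step 3: parallel reduction of G1, (G2*[G3/(1-G3*G4)])
Step 2: series.

Answer: series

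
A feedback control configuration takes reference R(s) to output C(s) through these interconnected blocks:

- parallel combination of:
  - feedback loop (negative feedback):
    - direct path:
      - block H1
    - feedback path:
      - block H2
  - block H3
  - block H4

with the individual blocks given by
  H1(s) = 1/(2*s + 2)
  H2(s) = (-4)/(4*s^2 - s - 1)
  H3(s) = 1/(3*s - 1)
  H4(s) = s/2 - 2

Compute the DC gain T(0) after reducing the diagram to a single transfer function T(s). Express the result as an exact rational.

[1] close the feedback loop around H1, H2: (4*s^2 - s - 1)/(8*s^3 + 6*s^2 - 4*s - 6)
[2] combine [H1/(1+H1*H2)], H3, H4 in parallel: (12*s^5 - 43*s^4 - 9*s^3 + 28*s^2 + 25*s - 17)/(24*s^4 + 10*s^3 - 18*s^2 - 14*s + 6)
Evaluating the step-2 result (the overall T(s)) at s = 0 gives T(0) = -17/6.

Therefore the answer is -17/6.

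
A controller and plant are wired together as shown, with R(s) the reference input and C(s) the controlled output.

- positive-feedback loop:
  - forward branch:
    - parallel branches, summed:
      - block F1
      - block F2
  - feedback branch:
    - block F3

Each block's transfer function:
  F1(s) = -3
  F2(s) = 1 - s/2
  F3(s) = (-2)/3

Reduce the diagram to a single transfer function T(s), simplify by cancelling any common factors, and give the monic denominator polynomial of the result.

[1] combine F1, F2 in parallel; result -s/2 - 2
[2] reduce the feedback loop with forward (F1+F2) and return F3; result (3*s + 12)/(2*s + 2)
The result of step 2 is T(s) in lowest terms. Its denominator has leading coefficient 2; dividing the denominator through by 2 makes it monic.

Final answer: s + 1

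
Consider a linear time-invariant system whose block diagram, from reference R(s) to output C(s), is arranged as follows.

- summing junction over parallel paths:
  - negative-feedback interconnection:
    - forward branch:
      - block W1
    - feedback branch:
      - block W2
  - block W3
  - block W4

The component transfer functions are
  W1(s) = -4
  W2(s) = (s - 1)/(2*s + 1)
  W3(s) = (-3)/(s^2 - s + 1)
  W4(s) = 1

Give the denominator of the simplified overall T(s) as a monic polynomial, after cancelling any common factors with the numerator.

Step 1. close the feedback loop around W1, W2: (8*s + 4)/(2*s - 5)
Step 2. sum the parallel branches [W1/(1+W1*W2)], W3, W4: (10*s^3 - 11*s^2 + 5*s + 14)/(2*s^3 - 7*s^2 + 7*s - 5)
That last expression is T(s), already simplified. Scaling its denominator by 1/2 (the reciprocal of the leading coefficient) yields the monic denominator.

Hence the answer: s^3 - 7*s^2/2 + 7*s/2 - 5/2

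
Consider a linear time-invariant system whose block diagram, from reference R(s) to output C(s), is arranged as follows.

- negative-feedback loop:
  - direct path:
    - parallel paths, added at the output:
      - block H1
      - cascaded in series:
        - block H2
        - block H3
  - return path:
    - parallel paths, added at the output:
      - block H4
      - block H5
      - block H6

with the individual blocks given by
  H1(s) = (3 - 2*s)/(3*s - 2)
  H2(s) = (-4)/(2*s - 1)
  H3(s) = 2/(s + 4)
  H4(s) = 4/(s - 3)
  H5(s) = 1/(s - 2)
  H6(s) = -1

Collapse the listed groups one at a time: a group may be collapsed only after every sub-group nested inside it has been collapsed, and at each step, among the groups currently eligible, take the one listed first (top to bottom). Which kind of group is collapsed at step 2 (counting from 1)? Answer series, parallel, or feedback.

The answer is parallel.

Reasoning:
Step 1 - reduce the series chain H2, H3
Step 2 - sum the parallel branches H1, (H2*H3)
Step 3 - sum the parallel branches H4, H5, H6
Step 4 - feedback reduction of (H1+(H2*H3)), (H4+H5+H6)
At step 2 the group reduced is parallel.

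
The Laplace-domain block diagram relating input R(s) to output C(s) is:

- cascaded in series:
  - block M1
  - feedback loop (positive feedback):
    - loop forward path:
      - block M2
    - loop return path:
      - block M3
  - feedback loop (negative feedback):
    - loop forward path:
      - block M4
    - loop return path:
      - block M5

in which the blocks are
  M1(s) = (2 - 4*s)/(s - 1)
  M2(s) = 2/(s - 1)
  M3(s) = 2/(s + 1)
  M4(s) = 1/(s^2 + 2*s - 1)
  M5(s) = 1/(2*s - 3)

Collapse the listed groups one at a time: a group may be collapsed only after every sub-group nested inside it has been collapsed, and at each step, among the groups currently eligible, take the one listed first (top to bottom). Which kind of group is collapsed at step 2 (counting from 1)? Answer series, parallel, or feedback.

Step 1. feedback reduction of M2, M3
Step 2. feedback reduction of M4, M5
Step 3. multiply M1, [M2/(1-M2*M3)], [M4/(1+M4*M5)] (series)
Step 2: feedback.

Hence the answer: feedback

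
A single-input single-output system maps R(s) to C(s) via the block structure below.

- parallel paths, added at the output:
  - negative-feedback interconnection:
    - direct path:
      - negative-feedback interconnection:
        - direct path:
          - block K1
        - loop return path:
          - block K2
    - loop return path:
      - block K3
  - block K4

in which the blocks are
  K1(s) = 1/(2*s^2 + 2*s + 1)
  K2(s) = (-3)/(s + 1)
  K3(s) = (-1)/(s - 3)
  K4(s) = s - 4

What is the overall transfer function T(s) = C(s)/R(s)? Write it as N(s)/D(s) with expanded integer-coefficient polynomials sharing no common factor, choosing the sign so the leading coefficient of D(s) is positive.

First reduce the diagram to T(s).

Step 1: collapse the loop (K1 forward, K2 return) gives (s + 1)/(2*s^3 + 4*s^2 + 3*s - 2)
Step 2: apply the feedback formula to [K1/(1+K1*K2)], K3 gives (s^2 - 2*s - 3)/(2*s^4 - 2*s^3 - 9*s^2 - 12*s + 5)
Step 3: combine [[K1/(1+K1*K2)]/(1+[K1/(1+K1*K2)]*K3)], K4 in parallel: this yields T(s), and no further normalization is needed

Answer: (2*s^5 - 10*s^4 - s^3 + 25*s^2 + 51*s - 23)/(2*s^4 - 2*s^3 - 9*s^2 - 12*s + 5)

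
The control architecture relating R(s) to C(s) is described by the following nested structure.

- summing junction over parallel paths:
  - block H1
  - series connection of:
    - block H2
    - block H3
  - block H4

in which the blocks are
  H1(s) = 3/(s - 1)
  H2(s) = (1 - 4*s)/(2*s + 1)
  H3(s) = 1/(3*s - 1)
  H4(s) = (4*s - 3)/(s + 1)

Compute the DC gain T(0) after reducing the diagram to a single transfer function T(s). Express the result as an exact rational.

First reduce the diagram to T(s).

Step 1. combine H2, H3 in series gives (1 - 4*s)/(6*s^2 + s - 1)
Step 2. combine H1, (H2*H3), H4 in parallel gives (24*s^4 - 24*s^3 + 29*s^2 + 14*s - 7)/(6*s^4 + s^3 - 7*s^2 - s + 1)
That last expression is T(s); at s = 0 only the constant terms survive, so T(0) = -7/1 = -7.

Answer: -7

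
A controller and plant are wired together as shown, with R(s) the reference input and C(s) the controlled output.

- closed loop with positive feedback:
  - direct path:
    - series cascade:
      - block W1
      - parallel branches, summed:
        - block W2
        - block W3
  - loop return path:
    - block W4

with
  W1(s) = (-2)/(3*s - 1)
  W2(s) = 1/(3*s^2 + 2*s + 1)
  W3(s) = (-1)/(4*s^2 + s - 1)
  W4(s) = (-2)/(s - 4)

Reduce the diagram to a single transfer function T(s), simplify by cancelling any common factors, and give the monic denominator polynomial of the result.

1. combine W2, W3 in parallel = (s^2 - s - 2)/(12*s^4 + 11*s^3 + 3*s^2 - s - 1)
2. multiply W1, (W2+W3) (series) = (-2*s^2 + 2*s + 4)/(36*s^5 + 21*s^4 - 2*s^3 - 6*s^2 - 2*s + 1)
3. reduce the feedback loop with forward (W1*(W2+W3)) and return W4 = (-2*s^3 + 10*s^2 - 4*s - 16)/(36*s^6 - 123*s^5 - 86*s^4 + 2*s^3 + 18*s^2 + 13*s + 4)
The result of step 3 is T(s) in lowest terms. Its denominator has leading coefficient 36; dividing the denominator through by 36 makes it monic.

Therefore the answer is s^6 - 41*s^5/12 - 43*s^4/18 + s^3/18 + s^2/2 + 13*s/36 + 1/9.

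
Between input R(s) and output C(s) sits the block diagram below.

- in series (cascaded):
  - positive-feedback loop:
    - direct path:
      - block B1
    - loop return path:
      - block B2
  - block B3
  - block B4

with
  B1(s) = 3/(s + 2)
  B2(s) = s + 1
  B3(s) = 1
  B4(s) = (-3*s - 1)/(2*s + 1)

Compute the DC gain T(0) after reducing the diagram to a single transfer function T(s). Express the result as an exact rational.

1. close the feedback loop around B1, B2, giving (-3)/(2*s + 1)
2. series reduction of [B1/(1-B1*B2)], B3, B4, giving (9*s + 3)/(4*s^2 + 4*s + 1)
That last expression is T(s); at s = 0 only the constant terms survive, so T(0) = 3/1 = 3.

Hence the answer: 3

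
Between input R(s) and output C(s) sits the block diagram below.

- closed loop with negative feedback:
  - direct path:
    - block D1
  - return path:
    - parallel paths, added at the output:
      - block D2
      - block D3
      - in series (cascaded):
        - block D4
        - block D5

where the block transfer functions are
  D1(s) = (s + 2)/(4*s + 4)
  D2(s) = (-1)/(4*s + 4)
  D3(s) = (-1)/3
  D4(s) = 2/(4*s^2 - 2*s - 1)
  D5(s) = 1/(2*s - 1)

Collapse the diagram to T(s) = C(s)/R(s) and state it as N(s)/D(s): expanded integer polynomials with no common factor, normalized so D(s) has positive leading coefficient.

Answer: (96*s^5 + 192*s^4 - 96*s^3 - 180*s^2 + 36*s + 24)/(352*s^5 + 296*s^4 - 376*s^3 - 204*s^2 + 153*s + 82)

Working:
Step 1. series reduction of D4, D5; result 2/(8*s^3 - 8*s^2 + 1)
Step 2. reduce the parallel group D2, D3, (D4*D5); result (-32*s^4 - 24*s^3 + 56*s^2 + 20*s + 17)/(96*s^4 - 96*s^2 + 12*s + 12)
Step 3. apply the feedback formula to D1, (D2+D3+(D4*D5)), giving the overall T(s)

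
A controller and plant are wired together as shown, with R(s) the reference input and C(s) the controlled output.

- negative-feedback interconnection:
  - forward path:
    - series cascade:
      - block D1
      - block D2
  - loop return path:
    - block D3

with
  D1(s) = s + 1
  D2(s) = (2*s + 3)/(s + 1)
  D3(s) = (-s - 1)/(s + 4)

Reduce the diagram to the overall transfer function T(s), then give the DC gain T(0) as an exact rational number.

[1] cascade D1, D2 = 2*s + 3
[2] feedback reduction of (D1*D2), D3 = (-2*s^2 - 11*s - 12)/(2*s^2 + 4*s - 1)
Step 2 gives the overall T(s). Then T(0) = -12/(-1) = 12.

Hence the answer: 12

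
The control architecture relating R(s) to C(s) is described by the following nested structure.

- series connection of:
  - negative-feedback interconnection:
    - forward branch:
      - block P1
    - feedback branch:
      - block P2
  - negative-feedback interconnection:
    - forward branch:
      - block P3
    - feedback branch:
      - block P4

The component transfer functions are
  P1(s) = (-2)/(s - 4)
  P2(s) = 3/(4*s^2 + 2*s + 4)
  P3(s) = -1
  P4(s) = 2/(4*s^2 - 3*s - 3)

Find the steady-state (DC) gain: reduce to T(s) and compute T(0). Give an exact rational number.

The answer is -12/55.

Reasoning:
[1] apply the feedback formula to P1, P2 = (-4*s^2 - 2*s - 4)/(2*s^3 - 7*s^2 - 2*s - 11)
[2] reduce the feedback loop with forward P3 and return P4 = (-4*s^2 + 3*s + 3)/(4*s^2 - 3*s - 5)
[3] reduce the series chain [P1/(1+P1*P2)], [P3/(1+P3*P4)] = (16*s^4 - 4*s^3 - 2*s^2 - 18*s - 12)/(8*s^5 - 34*s^4 + 3*s^3 - 3*s^2 + 43*s + 55)
Step 3 gives the overall T(s). Then T(0) = -12/55.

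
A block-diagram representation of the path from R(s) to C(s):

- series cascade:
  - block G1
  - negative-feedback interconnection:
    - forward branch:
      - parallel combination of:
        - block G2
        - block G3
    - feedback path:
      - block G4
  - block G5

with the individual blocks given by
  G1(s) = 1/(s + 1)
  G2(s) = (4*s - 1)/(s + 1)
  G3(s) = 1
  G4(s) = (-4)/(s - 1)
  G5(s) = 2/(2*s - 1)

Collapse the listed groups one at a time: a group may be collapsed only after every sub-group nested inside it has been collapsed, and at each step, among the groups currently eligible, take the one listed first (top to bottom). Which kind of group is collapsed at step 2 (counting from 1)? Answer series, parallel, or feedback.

Step 1 - reduce the parallel group G2, G3
Step 2 - apply the feedback formula to (G2+G3), G4
Step 3 - combine G1, [(G2+G3)/(1+(G2+G3)*G4)], G5 in series
At step 2 the group reduced is feedback.

Answer: feedback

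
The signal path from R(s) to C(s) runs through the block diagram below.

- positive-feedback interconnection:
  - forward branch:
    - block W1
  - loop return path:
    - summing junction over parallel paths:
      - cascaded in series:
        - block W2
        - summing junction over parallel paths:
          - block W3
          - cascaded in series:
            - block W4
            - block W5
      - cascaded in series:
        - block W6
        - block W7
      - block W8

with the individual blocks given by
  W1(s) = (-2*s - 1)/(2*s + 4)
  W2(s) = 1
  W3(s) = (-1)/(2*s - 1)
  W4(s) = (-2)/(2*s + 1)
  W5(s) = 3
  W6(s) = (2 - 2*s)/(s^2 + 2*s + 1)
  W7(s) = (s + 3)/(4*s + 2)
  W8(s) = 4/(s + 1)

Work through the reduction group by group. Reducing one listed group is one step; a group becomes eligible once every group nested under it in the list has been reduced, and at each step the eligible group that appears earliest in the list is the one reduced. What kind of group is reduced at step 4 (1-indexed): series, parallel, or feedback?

[1] combine W4, W5 in series
[2] parallel reduction of W3, (W4*W5)
[3] cascade W2, (W3+(W4*W5))
[4] reduce the series chain W6, W7
[5] sum the parallel branches (W2*(W3+(W4*W5))), (W6*W7), W8
[6] collapse the loop (W1 forward, ((W2*(W3+(W4*W5)))+(W6*W7)+W8) return)
The group at step 4 is a series group.

Therefore the answer is series.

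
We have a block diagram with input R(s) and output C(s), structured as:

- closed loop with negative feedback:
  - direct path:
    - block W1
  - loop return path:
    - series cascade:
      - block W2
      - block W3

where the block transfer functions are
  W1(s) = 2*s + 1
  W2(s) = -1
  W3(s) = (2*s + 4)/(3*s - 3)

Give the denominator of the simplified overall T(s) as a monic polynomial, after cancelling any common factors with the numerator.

(1) multiply W2, W3 (series); result (-2*s - 4)/(3*s - 3)
(2) feedback reduction of W1, (W2*W3); result (-6*s^2 + 3*s + 3)/(4*s^2 + 7*s + 7)
T(s) is the step-2 result (common factors already cancelled). Leading coefficient of the denominator: 4. Divide through by 4 for the monic polynomial.

Answer: s^2 + 7*s/4 + 7/4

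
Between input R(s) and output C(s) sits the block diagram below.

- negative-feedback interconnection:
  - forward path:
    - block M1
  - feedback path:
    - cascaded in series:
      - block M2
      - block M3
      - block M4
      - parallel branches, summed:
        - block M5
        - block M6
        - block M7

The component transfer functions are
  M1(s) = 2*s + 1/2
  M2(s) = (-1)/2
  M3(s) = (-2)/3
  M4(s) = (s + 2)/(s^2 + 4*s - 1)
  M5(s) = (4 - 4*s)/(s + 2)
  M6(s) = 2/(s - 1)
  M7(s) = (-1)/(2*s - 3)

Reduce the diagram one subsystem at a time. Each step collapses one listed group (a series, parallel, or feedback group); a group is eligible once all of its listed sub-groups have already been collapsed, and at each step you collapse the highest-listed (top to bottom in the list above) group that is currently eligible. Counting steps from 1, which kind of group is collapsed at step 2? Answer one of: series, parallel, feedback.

1. reduce the parallel group M5, M6, M7
2. cascade M2, M3, M4, (M5+M6+M7)
3. collapse the loop (M1 forward, (M2*M3*M4*(M5+M6+M7)) return)
The group at step 2 is a series group.

Therefore the answer is series.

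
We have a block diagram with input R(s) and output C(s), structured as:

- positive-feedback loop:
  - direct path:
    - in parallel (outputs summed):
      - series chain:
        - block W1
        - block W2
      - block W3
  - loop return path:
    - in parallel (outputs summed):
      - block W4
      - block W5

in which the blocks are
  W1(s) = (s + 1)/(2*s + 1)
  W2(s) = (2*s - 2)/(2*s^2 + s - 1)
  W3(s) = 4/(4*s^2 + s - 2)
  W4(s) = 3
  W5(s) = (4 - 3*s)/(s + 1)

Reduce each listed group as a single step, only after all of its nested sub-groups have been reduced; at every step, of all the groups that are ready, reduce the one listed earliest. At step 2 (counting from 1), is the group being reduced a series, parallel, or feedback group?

The answer is parallel.

Reasoning:
(1) cascade W1, W2
(2) reduce the parallel group (W1*W2), W3
(3) parallel reduction of W4, W5
(4) apply the feedback formula to ((W1*W2)+W3), (W4+W5)
At step 2 the group reduced is parallel.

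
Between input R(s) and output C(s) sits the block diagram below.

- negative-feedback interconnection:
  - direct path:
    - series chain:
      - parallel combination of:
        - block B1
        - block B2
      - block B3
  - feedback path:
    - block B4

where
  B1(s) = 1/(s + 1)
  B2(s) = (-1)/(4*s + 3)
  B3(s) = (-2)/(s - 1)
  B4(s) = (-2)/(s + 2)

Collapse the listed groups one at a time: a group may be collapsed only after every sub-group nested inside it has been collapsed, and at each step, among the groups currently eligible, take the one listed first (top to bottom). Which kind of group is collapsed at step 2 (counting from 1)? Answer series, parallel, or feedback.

Step 1: parallel reduction of B1, B2
Step 2: reduce the series chain (B1+B2), B3
Step 3: reduce the feedback loop with forward ((B1+B2)*B3) and return B4
At step 2 the group reduced is series.

Therefore the answer is series.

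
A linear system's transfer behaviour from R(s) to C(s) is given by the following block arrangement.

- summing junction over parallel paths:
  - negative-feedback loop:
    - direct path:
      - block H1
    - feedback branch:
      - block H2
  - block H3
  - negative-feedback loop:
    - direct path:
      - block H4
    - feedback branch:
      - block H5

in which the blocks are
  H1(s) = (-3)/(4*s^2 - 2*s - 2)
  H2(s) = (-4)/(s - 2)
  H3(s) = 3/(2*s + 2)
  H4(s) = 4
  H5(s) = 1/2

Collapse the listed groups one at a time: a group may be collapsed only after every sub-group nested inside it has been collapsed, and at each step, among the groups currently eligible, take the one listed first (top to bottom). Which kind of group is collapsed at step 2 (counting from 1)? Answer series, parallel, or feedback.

Reducing step by step:

Step 1 - reduce the feedback loop with forward H1 and return H2
Step 2 - collapse the loop (H4 forward, H5 return)
Step 3 - reduce the parallel group [H1/(1+H1*H2)], H3, [H4/(1+H4*H5)]
Step 2 collapses a feedback group.

Answer: feedback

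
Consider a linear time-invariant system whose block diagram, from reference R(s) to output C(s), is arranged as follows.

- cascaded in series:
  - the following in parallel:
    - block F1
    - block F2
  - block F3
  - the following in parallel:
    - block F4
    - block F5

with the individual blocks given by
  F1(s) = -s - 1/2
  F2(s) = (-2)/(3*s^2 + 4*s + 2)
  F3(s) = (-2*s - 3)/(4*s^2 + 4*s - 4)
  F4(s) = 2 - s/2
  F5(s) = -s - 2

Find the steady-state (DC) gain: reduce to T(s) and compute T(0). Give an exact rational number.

1. combine F1, F2 in parallel; result (-6*s^3 - 11*s^2 - 8*s - 6)/(6*s^2 + 8*s + 4)
2. combine F4, F5 in parallel; result (-3*s)/2
3. reduce the series chain (F1+F2), F3, (F4+F5); result (-36*s^5 - 120*s^4 - 147*s^3 - 108*s^2 - 54*s)/(48*s^4 + 112*s^3 + 48*s^2 - 32*s - 32)
Evaluating the step-3 result (the overall T(s)) at s = 0 gives T(0) = 0/(-32) = 0.

Therefore the answer is 0.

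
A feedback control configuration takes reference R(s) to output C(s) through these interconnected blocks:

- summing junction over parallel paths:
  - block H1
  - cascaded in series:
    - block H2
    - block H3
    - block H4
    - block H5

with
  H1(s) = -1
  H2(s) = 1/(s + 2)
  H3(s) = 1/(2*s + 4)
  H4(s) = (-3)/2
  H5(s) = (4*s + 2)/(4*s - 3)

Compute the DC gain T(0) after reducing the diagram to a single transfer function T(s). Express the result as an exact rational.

(1) reduce the series chain H2, H3, H4, H5; result (-6*s - 3)/(8*s^3 + 26*s^2 + 8*s - 24)
(2) add H1, (H2*H3*H4*H5) (parallel); result (-8*s^3 - 26*s^2 - 14*s + 21)/(8*s^3 + 26*s^2 + 8*s - 24)
Evaluating the step-2 result (the overall T(s)) at s = 0 gives T(0) = 21/(-24) = -7/8.

Answer: -7/8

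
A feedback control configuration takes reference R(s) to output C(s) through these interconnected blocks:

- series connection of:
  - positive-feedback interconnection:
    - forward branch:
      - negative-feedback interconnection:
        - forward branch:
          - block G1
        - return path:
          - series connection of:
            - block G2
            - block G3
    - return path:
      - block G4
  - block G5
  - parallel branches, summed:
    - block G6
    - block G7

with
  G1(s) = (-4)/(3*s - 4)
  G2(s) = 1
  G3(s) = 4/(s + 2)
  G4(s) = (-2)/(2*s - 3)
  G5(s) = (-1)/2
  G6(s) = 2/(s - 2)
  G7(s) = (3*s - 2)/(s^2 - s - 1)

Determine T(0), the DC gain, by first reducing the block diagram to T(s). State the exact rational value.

Answer: -3/14

Working:
[1] combine G2, G3 in series gives 4/(s + 2)
[2] close the feedback loop around G1, (G2*G3) gives (-4*s - 8)/(3*s^2 + 2*s - 24)
[3] apply the feedback formula to [G1/(1+G1*(G2*G3))], G4 gives (-8*s^2 - 4*s + 24)/(6*s^3 - 5*s^2 - 62*s + 56)
[4] combine G6, G7 in parallel gives (5*s^2 - 10*s + 2)/(s^3 - 3*s^2 + s + 2)
[5] multiply [[G1/(1+G1*(G2*G3))]/(1-[G1/(1+G1*(G2*G3))]*G4)], G5, (G6+G7) (series) gives (20*s^4 - 30*s^3 - 72*s^2 + 124*s - 24)/(6*s^6 - 23*s^5 - 41*s^4 + 249*s^3 - 240*s^2 - 68*s + 112)
Step 5 gives the overall T(s). Then T(0) = -24/112 = -3/14.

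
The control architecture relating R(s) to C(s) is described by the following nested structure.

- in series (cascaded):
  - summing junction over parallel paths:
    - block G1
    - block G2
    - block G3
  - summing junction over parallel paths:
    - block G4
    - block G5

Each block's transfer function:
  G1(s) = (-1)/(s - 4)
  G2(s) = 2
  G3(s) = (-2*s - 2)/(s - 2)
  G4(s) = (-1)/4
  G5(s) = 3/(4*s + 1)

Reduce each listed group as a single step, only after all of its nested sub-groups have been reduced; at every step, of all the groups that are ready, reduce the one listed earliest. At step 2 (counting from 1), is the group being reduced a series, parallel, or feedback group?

Answer: parallel

Working:
Step 1: reduce the parallel group G1, G2, G3
Step 2: sum the parallel branches G4, G5
Step 3: multiply (G1+G2+G3), (G4+G5) (series)
So the answer for step 2 is parallel.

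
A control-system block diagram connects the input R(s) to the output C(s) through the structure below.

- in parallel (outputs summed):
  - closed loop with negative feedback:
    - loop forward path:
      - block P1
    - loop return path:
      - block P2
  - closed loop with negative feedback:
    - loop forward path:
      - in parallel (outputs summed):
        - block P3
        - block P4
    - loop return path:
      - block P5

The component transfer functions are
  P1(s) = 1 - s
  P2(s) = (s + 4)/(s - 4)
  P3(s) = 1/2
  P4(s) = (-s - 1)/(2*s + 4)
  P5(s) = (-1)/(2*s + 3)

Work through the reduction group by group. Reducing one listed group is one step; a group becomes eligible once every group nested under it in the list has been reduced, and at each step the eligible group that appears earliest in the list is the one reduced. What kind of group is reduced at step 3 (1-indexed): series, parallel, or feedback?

1. collapse the loop (P1 forward, P2 return)
2. parallel reduction of P3, P4
3. apply the feedback formula to (P3+P4), P5
4. parallel reduction of [P1/(1+P1*P2)], [(P3+P4)/(1+(P3+P4)*P5)]
The group at step 3 is a feedback group.

Answer: feedback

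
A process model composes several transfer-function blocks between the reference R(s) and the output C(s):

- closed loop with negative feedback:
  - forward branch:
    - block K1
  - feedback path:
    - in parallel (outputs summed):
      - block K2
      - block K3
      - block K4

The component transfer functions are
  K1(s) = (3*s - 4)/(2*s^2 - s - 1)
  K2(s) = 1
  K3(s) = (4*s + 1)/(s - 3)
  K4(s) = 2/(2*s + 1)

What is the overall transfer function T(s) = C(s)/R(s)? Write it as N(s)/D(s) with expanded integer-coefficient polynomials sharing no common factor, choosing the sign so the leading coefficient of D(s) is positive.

Step 1 - sum the parallel branches K2, K3, K4 = (10*s^2 + 3*s - 8)/(2*s^2 - 5*s - 3)
Step 2 - collapse the loop (K1 forward, (K2+K3+K4) return), giving the overall T(s)

Final answer: (6*s^3 - 23*s^2 + 11*s + 12)/(4*s^4 + 18*s^3 - 34*s^2 - 28*s + 35)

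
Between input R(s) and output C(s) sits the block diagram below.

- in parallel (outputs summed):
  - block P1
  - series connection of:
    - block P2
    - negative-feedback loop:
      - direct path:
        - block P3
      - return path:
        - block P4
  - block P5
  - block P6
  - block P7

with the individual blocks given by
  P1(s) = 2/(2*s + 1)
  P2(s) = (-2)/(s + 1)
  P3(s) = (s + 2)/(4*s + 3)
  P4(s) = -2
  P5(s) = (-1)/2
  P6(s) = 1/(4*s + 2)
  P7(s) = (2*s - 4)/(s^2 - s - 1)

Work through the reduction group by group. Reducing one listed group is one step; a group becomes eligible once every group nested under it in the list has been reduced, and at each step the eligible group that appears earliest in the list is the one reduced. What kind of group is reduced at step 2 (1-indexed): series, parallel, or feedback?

Reducing step by step:

[1] collapse the loop (P3 forward, P4 return)
[2] cascade P2, [P3/(1+P3*P4)]
[3] parallel reduction of P1, (P2*[P3/(1+P3*P4)]), P5, P6, P7
The group at step 2 is a series group.

Answer: series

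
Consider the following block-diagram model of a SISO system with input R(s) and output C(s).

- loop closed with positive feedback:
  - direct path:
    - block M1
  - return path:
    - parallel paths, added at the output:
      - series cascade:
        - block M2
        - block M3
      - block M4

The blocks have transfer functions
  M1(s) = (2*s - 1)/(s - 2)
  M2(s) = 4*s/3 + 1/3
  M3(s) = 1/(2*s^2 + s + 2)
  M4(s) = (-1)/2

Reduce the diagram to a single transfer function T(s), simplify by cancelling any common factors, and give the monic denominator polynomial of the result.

The answer is s^3 - 17*s^2/12 + 13*s/24 - 7/6.

Reasoning:
[1] multiply M2, M3 (series) = (4*s + 1)/(6*s^2 + 3*s + 6)
[2] parallel reduction of (M2*M3), M4 = (-6*s^2 + 5*s - 4)/(12*s^2 + 6*s + 12)
[3] collapse the loop (M1 forward, ((M2*M3)+M4) return) = (24*s^3 + 18*s - 12)/(24*s^3 - 34*s^2 + 13*s - 28)
The result of step 3 is T(s) in lowest terms. Its denominator has leading coefficient 24; dividing the denominator through by 24 makes it monic.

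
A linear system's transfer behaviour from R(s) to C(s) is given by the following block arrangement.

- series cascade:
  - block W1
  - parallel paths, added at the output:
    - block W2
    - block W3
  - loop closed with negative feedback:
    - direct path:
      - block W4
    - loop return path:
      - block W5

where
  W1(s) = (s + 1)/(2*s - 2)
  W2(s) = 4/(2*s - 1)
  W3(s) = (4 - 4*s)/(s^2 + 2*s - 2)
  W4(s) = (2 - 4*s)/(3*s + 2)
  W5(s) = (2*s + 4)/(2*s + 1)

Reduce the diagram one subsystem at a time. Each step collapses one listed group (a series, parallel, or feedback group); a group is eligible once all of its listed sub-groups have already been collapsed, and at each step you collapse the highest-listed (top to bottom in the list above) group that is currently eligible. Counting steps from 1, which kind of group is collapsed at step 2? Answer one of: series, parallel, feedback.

Step 1: add W2, W3 (parallel)
Step 2: close the feedback loop around W4, W5
Step 3: series reduction of W1, (W2+W3), [W4/(1+W4*W5)]
Step 2: feedback.

Final answer: feedback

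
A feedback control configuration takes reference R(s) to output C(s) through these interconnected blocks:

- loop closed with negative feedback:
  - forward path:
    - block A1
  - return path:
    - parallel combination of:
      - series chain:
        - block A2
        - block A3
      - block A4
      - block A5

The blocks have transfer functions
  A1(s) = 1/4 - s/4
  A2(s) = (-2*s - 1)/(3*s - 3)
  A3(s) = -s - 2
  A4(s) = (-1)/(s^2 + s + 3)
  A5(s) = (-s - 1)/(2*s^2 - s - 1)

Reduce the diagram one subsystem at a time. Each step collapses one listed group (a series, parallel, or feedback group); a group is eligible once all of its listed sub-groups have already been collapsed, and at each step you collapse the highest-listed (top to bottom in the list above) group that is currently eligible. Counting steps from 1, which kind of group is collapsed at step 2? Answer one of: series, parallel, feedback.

Answer: parallel

Working:
[1] combine A2, A3 in series
[2] parallel reduction of (A2*A3), A4, A5
[3] apply the feedback formula to A1, ((A2*A3)+A4+A5)
The group at step 2 is a parallel group.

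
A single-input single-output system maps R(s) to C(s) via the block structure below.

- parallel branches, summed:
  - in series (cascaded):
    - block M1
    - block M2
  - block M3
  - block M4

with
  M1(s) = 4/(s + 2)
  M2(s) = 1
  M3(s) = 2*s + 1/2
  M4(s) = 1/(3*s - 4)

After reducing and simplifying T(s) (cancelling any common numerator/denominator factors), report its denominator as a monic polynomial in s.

Step 1. reduce the series chain M1, M2 = 4/(s + 2)
Step 2. sum the parallel branches (M1*M2), M3, M4 = (12*s^3 + 11*s^2 - 4*s - 36)/(6*s^2 + 4*s - 16)
Step 2 gives the fully reduced T(s), with no common factor left to cancel. The denominator's leading coefficient is 6, so divide each of its coefficients by 6 to get the monic form.

Therefore the answer is s^2 + 2*s/3 - 8/3.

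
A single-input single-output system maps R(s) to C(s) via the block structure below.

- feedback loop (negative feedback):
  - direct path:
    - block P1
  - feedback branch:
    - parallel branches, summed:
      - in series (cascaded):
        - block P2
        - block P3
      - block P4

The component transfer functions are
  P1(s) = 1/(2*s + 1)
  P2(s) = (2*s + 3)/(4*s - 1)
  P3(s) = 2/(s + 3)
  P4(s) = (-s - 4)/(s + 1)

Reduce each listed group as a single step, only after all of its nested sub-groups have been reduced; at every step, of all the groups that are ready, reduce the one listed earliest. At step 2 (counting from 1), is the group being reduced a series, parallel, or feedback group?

The answer is parallel.

Reasoning:
Step 1 - reduce the series chain P2, P3
Step 2 - parallel reduction of (P2*P3), P4
Step 3 - apply the feedback formula to P1, ((P2*P3)+P4)
Step 2: parallel.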